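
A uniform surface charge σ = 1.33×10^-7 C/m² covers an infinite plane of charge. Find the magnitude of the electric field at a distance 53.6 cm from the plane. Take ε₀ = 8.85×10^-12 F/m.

The symmetry is planar: E is normal to the sheet and the same magnitude on both sides. Take a pillbox straddling the sheet with end-cap area A.
Flux Φ = 2EA and Q_enc = σA, so 2EA = σA/ε₀ ⇒ E = |σ|/(2ε₀), independent of distance.
E = |σ|/(2ε₀) = (1.33e-7)/(2·8.85×10^-12) = 7.51e3 N/C.

E = 7.51×10^3 V/m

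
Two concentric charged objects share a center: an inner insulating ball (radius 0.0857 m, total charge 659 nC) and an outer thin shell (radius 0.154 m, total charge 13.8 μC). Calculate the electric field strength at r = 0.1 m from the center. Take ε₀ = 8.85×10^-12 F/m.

E = 5.93×10^5 N/C

Take a concentric spherical Gaussian surface of radius r = 0.1 m (between the bodies, 0.0857 m < r < 0.154 m).
The shell at 0.154 m lies outside the Gaussian surface, so Q_enc = 659 nC = 6.59×10^-7 C.
By Gauss's law, ∮E·dA = E·4πr² = Q_enc/ε₀.
E = |Q_enc|/(4πε₀r²) = (6.59×10^-7)/(4π·8.85×10^-12·(0.1)²) = 5.93e5 N/C.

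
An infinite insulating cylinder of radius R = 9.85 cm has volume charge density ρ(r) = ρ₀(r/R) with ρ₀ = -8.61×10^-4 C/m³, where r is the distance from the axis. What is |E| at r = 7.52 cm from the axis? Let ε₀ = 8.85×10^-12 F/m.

1.86×10^6 N/C

Choose a coaxial cylinder of radius r = 7.52 cm (arbitrary length L) as the Gaussian surface (r < R).
Integrating ρ over the cross-section to radius r: λ_enc = (2πρ₀/R) ∫₀^r r'^2 dr' = 2πρ₀ r^3/(3·R) = -7.785×10^-6 C/m.
Since E is radial and uniform over the curved surface, Φ = E·2πrL = Q_enc/ε₀ = λ_enc L/ε₀.
E = |λ_enc|/(2πε₀r) = (7.785×10^-6)/(2π·8.85×10^-12·0.0752) = 1.86×10^6 N/C.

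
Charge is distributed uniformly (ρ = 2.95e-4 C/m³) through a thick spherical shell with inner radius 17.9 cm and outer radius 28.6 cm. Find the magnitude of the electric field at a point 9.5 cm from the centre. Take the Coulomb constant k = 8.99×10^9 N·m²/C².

By spherical symmetry E is radial; choose a Gaussian sphere of radius r = 9.5 cm (r < 17.9 cm, inside the empty cavity).
No charge is enclosed, so by Gauss's law E·4πr² = 0 ⇒ E = 0.

E = 0 (no enclosed charge)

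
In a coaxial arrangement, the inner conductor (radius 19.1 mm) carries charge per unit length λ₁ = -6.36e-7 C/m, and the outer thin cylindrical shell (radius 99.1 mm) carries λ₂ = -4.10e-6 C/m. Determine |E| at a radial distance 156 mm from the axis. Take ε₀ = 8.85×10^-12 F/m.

|E| = 5.46×10^5 V/m

Take a coaxial cylindrical Gaussian surface of radius r = 156 mm and length L (r > 99.1 mm, enclosing both).
λ_enc = λ₁ + λ₂ = (-6.36×10^-7) + (-4.10e-6) = -4.736e-6 C/m.
By Gauss's law (flux through the curved wall only), E·2πrL = λ_enc L/ε₀.
E = |λ_enc|/(2πε₀r) = (4.736e-6)/(2π·8.85×10^-12·0.156) = 5.46e5 N/C.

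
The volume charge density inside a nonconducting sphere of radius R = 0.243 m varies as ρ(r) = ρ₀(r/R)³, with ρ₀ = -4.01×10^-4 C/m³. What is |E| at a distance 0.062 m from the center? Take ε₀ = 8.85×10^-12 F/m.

|E| ≈ 7.78×10^3 N/C

By spherical symmetry E is radial; choose a Gaussian sphere of radius r = 0.062 m (r < R).
Q_enc = ∫₀^r ρ(r')·4πr'² dr' = (4πρ₀/R³) ∫₀^r r'^5 dr' = 4πρ₀ r^6/(6·R³) = -3.325e-9 C.
Since E is radial and uniform over the Gaussian sphere, Φ = E·4πr² = Q_enc/ε₀.
E = |Q_enc|/(4πε₀r²) = (3.325×10^-9)/(4π·8.85×10^-12·(0.062)²) = 7.78e3 N/C.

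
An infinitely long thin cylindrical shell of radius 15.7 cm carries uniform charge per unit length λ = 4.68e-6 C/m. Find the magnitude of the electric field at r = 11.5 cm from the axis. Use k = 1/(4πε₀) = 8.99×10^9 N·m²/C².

By cylindrical symmetry E is radial; use a coaxial Gaussian cylinder of radius 11.5 cm and length L (r < 15.7 cm, inside the shell).
No charge is enclosed, so Gauss's law gives E·2πrL = 0 ⇒ E = 0.

|E| = 0 N/C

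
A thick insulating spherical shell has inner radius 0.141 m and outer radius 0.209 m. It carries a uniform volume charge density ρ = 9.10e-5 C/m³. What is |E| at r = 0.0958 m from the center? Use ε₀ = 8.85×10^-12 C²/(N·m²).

Take a concentric spherical Gaussian surface of radius r = 0.0958 m (r < 0.141 m, inside the empty cavity).
Q_enc = 0 (all charge lies at larger r); Gauss's law gives E = 0.

E = 0 (no enclosed charge)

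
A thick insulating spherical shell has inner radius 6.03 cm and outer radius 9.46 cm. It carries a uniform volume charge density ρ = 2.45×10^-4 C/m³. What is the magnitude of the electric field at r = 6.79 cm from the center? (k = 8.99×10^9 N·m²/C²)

By spherical symmetry E is radial; choose a Gaussian sphere of radius r = 6.79 cm (within the shell material, 6.03 cm < r < 9.46 cm).
Only the shell between 6.03 cm and r is enclosed: Q_enc = ρ·(4π/3)(r³ − a³) = (2.45×10^-4)·(4π/3)·((0.0679)³ − (0.0603)³) = 9.625e-8 C.
Applying ∮E·dA = Q_enc/ε₀ with Φ = E(4πr²):
E = k|Q_enc|/r² = (8.99×10^9)(9.625×10^-8)/(0.0679)² = 1.88×10^5 N/C.

1.88×10^5 V/m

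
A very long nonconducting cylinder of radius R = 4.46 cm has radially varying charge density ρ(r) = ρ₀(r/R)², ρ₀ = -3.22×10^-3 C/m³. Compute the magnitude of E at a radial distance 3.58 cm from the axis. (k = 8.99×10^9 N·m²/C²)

E ≈ 2.10×10^6 V/m

Coaxial Gaussian cylinder, radius r = 3.58 cm, length L (r < R).
λ_enc = ∫₀^r ρ(r')·2πr' dr' = (2πρ₀/R²)·r^4/4 = -4.177×10^-6 C/m.
Since E is radial and uniform over the curved surface, Φ = E·2πrL = Q_enc/ε₀ = λ_enc L/ε₀.
E = 2k|λ_enc|/r = 2(8.99×10^9)(4.177×10^-6)/(0.0358) = 2.10e6 N/C.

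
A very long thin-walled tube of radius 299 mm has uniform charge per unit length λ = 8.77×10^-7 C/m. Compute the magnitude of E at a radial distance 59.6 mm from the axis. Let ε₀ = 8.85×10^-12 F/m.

Choose a coaxial cylinder of radius r = 59.6 mm (arbitrary length L) as the Gaussian surface (r < 299 mm, inside the shell).
All the surface charge lies outside this cylinder: Q_enc = 0, hence E = 0.

|E| = 0 V/m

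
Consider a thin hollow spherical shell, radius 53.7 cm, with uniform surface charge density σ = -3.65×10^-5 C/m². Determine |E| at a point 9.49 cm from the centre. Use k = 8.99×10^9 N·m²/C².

|E| = 0 N/C

By spherical symmetry E is radial; choose a Gaussian sphere of radius r = 9.49 cm (inside the shell, r < 53.7 cm).
No charge lies within this surface, so Q_enc = 0 and Gauss's law gives E·4πr² = 0 ⇒ E = 0.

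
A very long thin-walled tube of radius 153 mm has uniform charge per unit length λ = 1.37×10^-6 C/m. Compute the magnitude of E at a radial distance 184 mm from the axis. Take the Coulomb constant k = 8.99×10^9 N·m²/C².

1.34×10^5 N/C

By cylindrical symmetry E is radial; use a coaxial Gaussian cylinder of radius 184 mm and length L (r > 153 mm).
The full line charge is enclosed: λ_enc = 1.37×10^-6 C/m.
Gauss's law: E·2πrL = λ_enc L/ε₀.
E = 2k|λ_enc|/r = 2(8.99×10^9)(1.37×10^-6)/(0.184) = 1.34e5 N/C.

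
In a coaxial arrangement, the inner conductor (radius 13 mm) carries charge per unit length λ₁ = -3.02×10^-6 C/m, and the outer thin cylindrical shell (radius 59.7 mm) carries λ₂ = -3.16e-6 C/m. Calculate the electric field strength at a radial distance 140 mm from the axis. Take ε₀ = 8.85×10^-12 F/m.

7.94×10^5 N/C

Coaxial Gaussian cylinder, radius r = 140 mm, length L (r > 59.7 mm, enclosing both).
λ_enc = λ₁ + λ₂ = (-3.02×10^-6) + (-3.16e-6) = -6.18e-6 C/m.
Applying ∮E·dA = Q_enc/ε₀ with the end caps contributing no flux:
E = |λ_enc|/(2πε₀r) = (6.18e-6)/(2π·8.85×10^-12·0.14) = 7.94e5 N/C.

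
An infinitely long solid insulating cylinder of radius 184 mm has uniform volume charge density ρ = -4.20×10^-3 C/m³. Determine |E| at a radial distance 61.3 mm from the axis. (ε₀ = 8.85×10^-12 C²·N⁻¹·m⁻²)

Coaxial Gaussian cylinder, radius r = 61.3 mm, length L (r < R).
Enclosed charge per unit length: λ_enc = ρ·πr² = (-4.20×10^-3)π(0.0613)² = -4.958e-5 C/m.
Gauss's law: E·2πrL = λ_enc L/ε₀.
E = |λ_enc|/(2πε₀r) = (4.958e-5)/(2π·8.85×10^-12·0.0613) = 1.45e7 N/C.

E ≈ 1.45e7 N/C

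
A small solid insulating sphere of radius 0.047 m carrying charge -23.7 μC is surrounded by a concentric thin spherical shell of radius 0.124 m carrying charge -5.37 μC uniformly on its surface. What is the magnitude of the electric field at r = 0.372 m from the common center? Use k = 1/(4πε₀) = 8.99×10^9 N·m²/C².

E ≈ 1.89×10^6 V/m

Use a concentric Gaussian sphere at r = 0.372 m (r > 0.124 m, enclosing both).
Q_enc = (-23.7 μC) + (-5.37 μC) = -2.907e-5 C.
By Gauss's law, ∮E·dA = E·4πr² = Q_enc/ε₀.
E = k|Q_enc|/r² = (8.99×10^9)(2.907e-5)/(0.372)² = 1.89×10^6 N/C.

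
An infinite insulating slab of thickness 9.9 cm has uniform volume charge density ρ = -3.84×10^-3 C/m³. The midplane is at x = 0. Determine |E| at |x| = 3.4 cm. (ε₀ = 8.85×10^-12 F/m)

|E| = 1.48×10^7 N/C

By symmetry E is perpendicular to the slab. A Gaussian pillbox from −3.4 cm to +3.4 cm (face area A) lies entirely within the slab.
Q_enc = ρ·(2x)·A and flux = 2EA, so 2EA = 2ρxA/ε₀ ⇒ E = |ρ|x/ε₀.
E = (3.84×10^-3)(0.034)/(8.85×10^-12) = 1.48e7 N/C.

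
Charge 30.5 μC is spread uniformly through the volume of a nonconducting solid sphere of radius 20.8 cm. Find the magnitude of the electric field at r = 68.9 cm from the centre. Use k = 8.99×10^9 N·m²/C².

|E| = 5.78×10^5 N/C

Symmetry ⇒ E = E(r) r̂. Gaussian sphere of radius r = 68.9 cm (r > R, so the entire charge is enclosed).
Q_enc = 30.5 μC = 3.05×10^-5 C.
Applying ∮E·dA = Q_enc/ε₀ with Φ = E(4πr²):
E = k|Q_enc|/r² = (8.99×10^9)(3.05×10^-5)/(0.689)² = 5.78e5 N/C.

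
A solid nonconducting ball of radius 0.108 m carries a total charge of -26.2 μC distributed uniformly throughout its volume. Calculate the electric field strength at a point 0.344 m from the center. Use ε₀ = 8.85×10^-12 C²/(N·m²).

E ≈ 1.99×10^6 N/C

By spherical symmetry E is radial; choose a Gaussian sphere of radius r = 0.344 m (r > R, so the entire charge is enclosed).
Q_enc = -26.2 μC = -2.62×10^-5 C.
By Gauss's law, ∮E·dA = E·4πr² = Q_enc/ε₀.
E = |Q_enc|/(4πε₀r²) = (2.62×10^-5)/(4π·8.85×10^-12·(0.344)²) = 1.99e6 N/C.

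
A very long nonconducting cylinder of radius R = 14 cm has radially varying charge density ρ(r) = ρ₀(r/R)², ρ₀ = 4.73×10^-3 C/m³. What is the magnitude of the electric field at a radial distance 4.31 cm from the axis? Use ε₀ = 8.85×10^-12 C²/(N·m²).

|E| ≈ 5.46e5 V/m

Coaxial Gaussian cylinder, radius r = 4.31 cm, length L (r < R).
λ_enc = ∫₀^r ρ(r')·2πr' dr' = (2πρ₀/R²)·r^4/4 = 1.308e-6 C/m.
Gauss's law: E·2πrL = λ_enc L/ε₀.
E = |λ_enc|/(2πε₀r) = (1.308×10^-6)/(2π·8.85×10^-12·0.0431) = 5.46×10^5 N/C.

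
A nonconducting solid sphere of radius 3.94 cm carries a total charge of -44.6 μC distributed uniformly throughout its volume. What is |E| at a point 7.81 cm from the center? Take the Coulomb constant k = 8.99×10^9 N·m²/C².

Use a concentric Gaussian sphere at r = 7.81 cm (r > R, so the entire charge is enclosed).
Q_enc = -44.6 μC = -4.46e-5 C.
Applying ∮E·dA = Q_enc/ε₀ with Φ = E(4πr²):
E = k|Q_enc|/r² = (8.99×10^9)(4.46e-5)/(0.0781)² = 6.57e7 N/C.

|E| ≈ 6.57×10^7 V/m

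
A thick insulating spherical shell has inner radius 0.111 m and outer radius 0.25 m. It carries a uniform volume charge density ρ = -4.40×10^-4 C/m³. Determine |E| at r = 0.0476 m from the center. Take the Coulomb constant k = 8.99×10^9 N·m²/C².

Use a concentric Gaussian sphere at r = 0.0476 m (r < 0.111 m, inside the empty cavity).
Q_enc = 0 (all charge lies at larger r); Gauss's law gives E = 0.

|E| = 0 V/m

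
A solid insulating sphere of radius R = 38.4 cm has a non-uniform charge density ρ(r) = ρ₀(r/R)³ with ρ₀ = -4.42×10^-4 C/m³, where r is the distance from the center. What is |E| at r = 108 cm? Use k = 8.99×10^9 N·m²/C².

Take a concentric spherical Gaussian surface of radius r = 108 cm (r > R, all charge enclosed).
Q_enc = 4π ∫₀^R ρ₀(r'/R)^3 r'² dr' = 4πρ₀R³/6 = -5.242×10^-5 C.
Since E is radial and uniform over the Gaussian sphere, Φ = E·4πr² = Q_enc/ε₀.
E = k|Q_enc|/r² = (8.99×10^9)(5.242e-5)/(1.08)² = 4.04×10^5 N/C.

4.04×10^5 V/m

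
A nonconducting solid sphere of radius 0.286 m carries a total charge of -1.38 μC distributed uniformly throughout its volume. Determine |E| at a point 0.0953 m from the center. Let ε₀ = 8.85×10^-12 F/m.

Take a concentric spherical Gaussian surface of radius r = 0.0953 m (r < R).
For a uniform sphere the enclosed fraction is (r/R)³, so Q_enc = (-1.38 μC)(0.0953/0.286)³ = -5.106×10^-8 C.
Gauss's law: E·4πr² = Q_enc/ε₀.
E = |Q_enc|/(4πε₀r²) = (5.106e-8)/(4π·8.85×10^-12·(0.0953)²) = 5.05×10^4 N/C.

5.05×10^4 V/m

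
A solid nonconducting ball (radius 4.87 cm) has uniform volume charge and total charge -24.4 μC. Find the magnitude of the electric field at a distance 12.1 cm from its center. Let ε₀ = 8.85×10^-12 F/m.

Take a concentric spherical Gaussian surface of radius r = 12.1 cm (r > R, so the entire charge is enclosed).
Q_enc = -24.4 μC = -2.44×10^-5 C.
Since E is radial and uniform over the Gaussian sphere, Φ = E·4πr² = Q_enc/ε₀.
E = |Q_enc|/(4πε₀r²) = (2.44×10^-5)/(4π·8.85×10^-12·(0.121)²) = 1.50×10^7 N/C.

|E| ≈ 1.50e7 N/C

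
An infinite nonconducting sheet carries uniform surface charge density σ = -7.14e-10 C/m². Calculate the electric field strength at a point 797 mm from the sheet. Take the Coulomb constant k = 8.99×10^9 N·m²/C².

E = 40.3 N/C

Choose a cylindrical pillbox piercing the sheet, end faces (area A) parallel to it.
Flux Φ = 2EA and Q_enc = σA, so 2EA = σA/ε₀ ⇒ E = |σ|/(2ε₀), independent of distance.
E = 2πk|σ| = 2π(8.99×10^9)(7.14×10^-10) = 40.3 N/C.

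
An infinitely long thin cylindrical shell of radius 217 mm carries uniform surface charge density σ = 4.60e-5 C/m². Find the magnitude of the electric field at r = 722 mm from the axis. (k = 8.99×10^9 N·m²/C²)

Take a coaxial cylindrical Gaussian surface of radius r = 722 mm and length L (r > 217 mm).
The whole shell is enclosed: λ_enc = σ·2πR = (4.60e-5)·2π·(0.217) = 6.272×10^-5 C/m.
By Gauss's law (flux through the curved wall only), E·2πrL = λ_enc L/ε₀.
E = 2k|λ_enc|/r = 2(8.99×10^9)(6.272×10^-5)/(0.722) = 1.56×10^6 N/C.

E ≈ 1.56e6 N/C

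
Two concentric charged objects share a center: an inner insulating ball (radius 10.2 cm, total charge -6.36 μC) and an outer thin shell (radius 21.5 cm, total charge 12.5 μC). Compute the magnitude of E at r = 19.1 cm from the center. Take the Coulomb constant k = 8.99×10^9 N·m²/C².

Take a concentric spherical Gaussian surface of radius r = 19.1 cm (between the bodies, 10.2 cm < r < 21.5 cm).
The shell at 21.5 cm lies outside the Gaussian surface, so Q_enc = -6.36 μC = -6.36×10^-6 C.
Gauss's law: E·4πr² = Q_enc/ε₀.
E = k|Q_enc|/r² = (8.99×10^9)(6.36×10^-6)/(0.191)² = 1.57×10^6 N/C.

E ≈ 1.57e6 N/C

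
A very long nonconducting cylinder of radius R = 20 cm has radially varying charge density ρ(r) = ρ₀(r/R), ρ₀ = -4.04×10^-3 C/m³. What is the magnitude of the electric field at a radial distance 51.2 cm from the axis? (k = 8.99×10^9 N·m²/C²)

By cylindrical symmetry E is radial; use a coaxial Gaussian cylinder of radius 51.2 cm and length L (r > R, full charge per length enclosed).
λ_enc = 2π ∫₀^R ρ₀(r'/R)^1 r' dr' = 2πρ₀R²/3 = -3.385×10^-4 C/m.
Since E is radial and uniform over the curved surface, Φ = E·2πrL = Q_enc/ε₀ = λ_enc L/ε₀.
E = 2k|λ_enc|/r = 2(8.99×10^9)(3.385×10^-4)/(0.512) = 1.19×10^7 N/C.

1.19e7 N/C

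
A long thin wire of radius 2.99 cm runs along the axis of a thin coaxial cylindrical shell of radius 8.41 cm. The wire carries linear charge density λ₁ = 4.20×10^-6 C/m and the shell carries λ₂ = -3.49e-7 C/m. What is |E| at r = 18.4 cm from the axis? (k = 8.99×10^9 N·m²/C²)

|E| = 3.76×10^5 N/C

Coaxial Gaussian cylinder, radius r = 18.4 cm, length L (r > 8.41 cm, enclosing both).
λ_enc = λ₁ + λ₂ = (4.20×10^-6) + (-3.49×10^-7) = 3.851e-6 C/m.
Gauss's law: E·2πrL = λ_enc L/ε₀.
E = 2k|λ_enc|/r = 2(8.99×10^9)(3.851e-6)/(0.184) = 3.76×10^5 N/C.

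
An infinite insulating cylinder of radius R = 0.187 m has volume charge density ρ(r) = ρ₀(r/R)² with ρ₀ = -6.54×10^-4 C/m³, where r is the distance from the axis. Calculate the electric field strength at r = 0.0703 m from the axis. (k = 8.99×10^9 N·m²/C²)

1.84e5 N/C

Take a coaxial cylindrical Gaussian surface of radius r = 0.0703 m and length L (r < R).
Integrating ρ over the cross-section to radius r: λ_enc = (2πρ₀/R²) ∫₀^r r'^3 dr' = 2πρ₀ r^4/(4·R²) = -7.175×10^-7 C/m.
By Gauss's law (flux through the curved wall only), E·2πrL = λ_enc L/ε₀.
E = 2k|λ_enc|/r = 2(8.99×10^9)(7.175×10^-7)/(0.0703) = 1.84e5 N/C.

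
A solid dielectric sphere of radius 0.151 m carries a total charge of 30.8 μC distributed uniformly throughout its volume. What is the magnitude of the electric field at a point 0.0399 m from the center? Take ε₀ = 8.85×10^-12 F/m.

Use a concentric Gaussian sphere at r = 0.0399 m (r < R).
Only the charge within r is enclosed: Q_enc = Q·(r/R)³ = (30.8 μC)·(0.0399 m/0.151 m)³ = 5.682×10^-7 C.
Since E is radial and uniform over the Gaussian sphere, Φ = E·4πr² = Q_enc/ε₀.
E = |Q_enc|/(4πε₀r²) = (5.682e-7)/(4π·8.85×10^-12·(0.0399)²) = 3.21×10^6 N/C.

|E| = 3.21×10^6 V/m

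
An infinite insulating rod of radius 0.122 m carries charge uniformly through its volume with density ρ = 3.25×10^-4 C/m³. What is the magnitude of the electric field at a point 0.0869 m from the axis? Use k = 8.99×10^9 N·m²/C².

E ≈ 1.60e6 N/C

Take a coaxial cylindrical Gaussian surface of radius r = 0.0869 m and length L (r < R).
Enclosed charge per unit length: λ_enc = ρ·πr² = (3.25×10^-4)π(0.0869)² = 7.71×10^-6 C/m.
By Gauss's law (flux through the curved wall only), E·2πrL = λ_enc L/ε₀.
E = 2k|λ_enc|/r = 2(8.99×10^9)(7.71×10^-6)/(0.0869) = 1.60×10^6 N/C.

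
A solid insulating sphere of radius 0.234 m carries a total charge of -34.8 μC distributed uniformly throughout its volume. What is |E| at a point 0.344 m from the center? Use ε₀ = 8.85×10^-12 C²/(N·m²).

E = 2.64×10^6 N/C

By spherical symmetry E is radial; choose a Gaussian sphere of radius r = 0.344 m (r > R, so the entire charge is enclosed).
Q_enc = -34.8 μC = -3.48×10^-5 C.
Gauss's law: E·4πr² = Q_enc/ε₀.
E = |Q_enc|/(4πε₀r²) = (3.48e-5)/(4π·8.85×10^-12·(0.344)²) = 2.64×10^6 N/C.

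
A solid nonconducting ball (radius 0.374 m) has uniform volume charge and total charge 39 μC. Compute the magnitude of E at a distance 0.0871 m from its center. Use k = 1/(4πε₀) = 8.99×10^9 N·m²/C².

Use a concentric Gaussian sphere at r = 0.0871 m (r < R).
For a uniform sphere the enclosed fraction is (r/R)³, so Q_enc = (39 μC)(0.0871/0.374)³ = 4.926×10^-7 C.
By Gauss's law, ∮E·dA = E·4πr² = Q_enc/ε₀.
E = k|Q_enc|/r² = (8.99×10^9)(4.926e-7)/(0.0871)² = 5.84e5 N/C.

E = 5.84×10^5 N/C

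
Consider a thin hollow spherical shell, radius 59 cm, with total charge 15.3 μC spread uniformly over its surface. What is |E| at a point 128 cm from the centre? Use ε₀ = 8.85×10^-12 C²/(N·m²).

Use a concentric Gaussian sphere at r = 128 cm (r > 59 cm).
The entire shell is enclosed: Q_enc = 1.53e-5 C.
Gauss's law: E·4πr² = Q_enc/ε₀.
E = |Q_enc|/(4πε₀r²) = (1.53e-5)/(4π·8.85×10^-12·(1.28)²) = 8.40×10^4 N/C.

E ≈ 8.40e4 V/m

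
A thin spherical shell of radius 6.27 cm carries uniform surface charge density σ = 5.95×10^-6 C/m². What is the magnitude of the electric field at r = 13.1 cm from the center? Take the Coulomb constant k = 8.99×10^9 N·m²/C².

Take a concentric spherical Gaussian surface of radius r = 13.1 cm (r > 6.27 cm).
The entire shell is enclosed: Q_enc = σ·4πR² = (5.95e-6)·4π·(0.0627)² = 2.939e-7 C.
Applying ∮E·dA = Q_enc/ε₀ with Φ = E(4πr²):
E = k|Q_enc|/r² = (8.99×10^9)(2.939×10^-7)/(0.131)² = 1.54e5 N/C.

E = 1.54×10^5 N/C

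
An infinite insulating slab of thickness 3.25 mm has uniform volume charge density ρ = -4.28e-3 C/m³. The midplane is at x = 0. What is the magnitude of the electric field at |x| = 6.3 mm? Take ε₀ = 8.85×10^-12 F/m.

|E| ≈ 7.86e5 V/m

The point |x| = 6.3 mm lies outside the slab (half-thickness 0.001625 m). A symmetric pillbox spanning the full slab encloses Q_enc = ρ·d·A.
Flux = 2EA ⇒ E = |ρ|d/(2ε₀), independent of distance outside.
E = (4.28e-3)(0.00325)/(2·8.85×10^-12) = 7.86e5 N/C.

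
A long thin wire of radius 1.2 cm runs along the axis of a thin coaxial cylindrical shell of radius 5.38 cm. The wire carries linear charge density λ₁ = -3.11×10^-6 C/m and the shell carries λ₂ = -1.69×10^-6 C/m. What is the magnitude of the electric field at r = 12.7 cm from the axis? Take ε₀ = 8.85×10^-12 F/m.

|E| = 6.80×10^5 N/C

By cylindrical symmetry E is radial; use a coaxial Gaussian cylinder of radius 12.7 cm and length L (r > 5.38 cm, enclosing both).
λ_enc = λ₁ + λ₂ = (-3.11×10^-6) + (-1.69×10^-6) = -4.80×10^-6 C/m.
Gauss's law: E·2πrL = λ_enc L/ε₀.
E = |λ_enc|/(2πε₀r) = (4.80×10^-6)/(2π·8.85×10^-12·0.127) = 6.80×10^5 N/C.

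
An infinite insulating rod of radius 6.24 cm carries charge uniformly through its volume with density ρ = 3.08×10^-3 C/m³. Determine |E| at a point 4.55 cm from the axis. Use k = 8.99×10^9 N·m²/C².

7.92×10^6 N/C

Choose a coaxial cylinder of radius r = 4.55 cm (arbitrary length L) as the Gaussian surface (r < R).
Charge inside radius r per length L is ρ·πr²·L, so λ_enc = ρπr² = 2.003×10^-5 C/m.
Gauss's law: E·2πrL = λ_enc L/ε₀.
E = 2k|λ_enc|/r = 2(8.99×10^9)(2.003×10^-5)/(0.0455) = 7.92×10^6 N/C.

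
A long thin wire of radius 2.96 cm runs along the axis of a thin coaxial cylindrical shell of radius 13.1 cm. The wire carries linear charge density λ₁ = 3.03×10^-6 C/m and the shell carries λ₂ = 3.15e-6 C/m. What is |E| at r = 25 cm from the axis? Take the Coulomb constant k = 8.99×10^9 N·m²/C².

4.44e5 N/C

Coaxial Gaussian cylinder, radius r = 25 cm, length L (r > 13.1 cm, enclosing both).
λ_enc = λ₁ + λ₂ = (3.03×10^-6) + (3.15×10^-6) = 6.18×10^-6 C/m.
By Gauss's law (flux through the curved wall only), E·2πrL = λ_enc L/ε₀.
E = 2k|λ_enc|/r = 2(8.99×10^9)(6.18×10^-6)/(0.25) = 4.44e5 N/C.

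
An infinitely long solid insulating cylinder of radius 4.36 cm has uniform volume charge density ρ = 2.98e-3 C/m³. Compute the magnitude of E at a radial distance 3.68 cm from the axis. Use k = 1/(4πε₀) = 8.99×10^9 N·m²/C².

6.19×10^6 V/m

By cylindrical symmetry E is radial; use a coaxial Gaussian cylinder of radius 3.68 cm and length L (r < R).
Enclosed charge per unit length: λ_enc = ρ·πr² = (2.98×10^-3)π(0.0368)² = 1.268e-5 C/m.
Gauss's law: E·2πrL = λ_enc L/ε₀.
E = 2k|λ_enc|/r = 2(8.99×10^9)(1.268×10^-5)/(0.0368) = 6.19e6 N/C.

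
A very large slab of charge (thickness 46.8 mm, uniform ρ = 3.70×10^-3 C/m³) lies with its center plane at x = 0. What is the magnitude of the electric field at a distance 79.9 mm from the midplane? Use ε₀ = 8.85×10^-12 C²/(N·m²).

|E| ≈ 9.78e6 N/C

The point |x| = 79.9 mm lies outside the slab (half-thickness 0.0234 m). A symmetric pillbox spanning the full slab encloses Q_enc = ρ·d·A.
Flux = 2EA ⇒ E = |ρ|d/(2ε₀), independent of distance outside.
E = (3.70×10^-3)(0.0468)/(2·8.85×10^-12) = 9.78×10^6 N/C.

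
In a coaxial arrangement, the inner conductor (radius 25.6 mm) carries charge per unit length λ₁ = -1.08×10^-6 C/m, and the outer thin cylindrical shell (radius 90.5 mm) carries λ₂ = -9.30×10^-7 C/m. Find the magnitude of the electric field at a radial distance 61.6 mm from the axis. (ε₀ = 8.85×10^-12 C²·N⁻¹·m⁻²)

E = 3.15×10^5 N/C

Choose a coaxial cylinder of radius r = 61.6 mm (arbitrary length L) as the Gaussian surface (between the conductors, 25.6 mm < r < 90.5 mm).
The shell at 90.5 mm lies outside the Gaussian surface, so λ_enc = λ₁ = -1.08×10^-6 C/m.
Applying ∮E·dA = Q_enc/ε₀ with the end caps contributing no flux:
E = |λ_enc|/(2πε₀r) = (1.08×10^-6)/(2π·8.85×10^-12·0.0616) = 3.15e5 N/C.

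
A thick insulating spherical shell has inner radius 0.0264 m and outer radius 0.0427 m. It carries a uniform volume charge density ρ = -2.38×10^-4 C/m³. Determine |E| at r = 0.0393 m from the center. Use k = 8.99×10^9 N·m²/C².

Take a concentric spherical Gaussian surface of radius r = 0.0393 m (within the shell material, 0.0264 m < r < 0.0427 m).
Enclosed charge is the volume from a to r: Q_enc = (4π/3)ρ(r³ − a³) = -4.217×10^-8 C.
By Gauss's law, ∮E·dA = E·4πr² = Q_enc/ε₀.
E = k|Q_enc|/r² = (8.99×10^9)(4.217e-8)/(0.0393)² = 2.45×10^5 N/C.

|E| = 2.45×10^5 N/C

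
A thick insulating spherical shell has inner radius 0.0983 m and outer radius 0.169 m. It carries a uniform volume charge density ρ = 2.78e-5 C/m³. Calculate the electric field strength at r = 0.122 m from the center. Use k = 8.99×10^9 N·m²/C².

|E| ≈ 6.09e4 N/C

By spherical symmetry E is radial; choose a Gaussian sphere of radius r = 0.122 m (within the shell material, 0.0983 m < r < 0.169 m).
Only the shell between 0.0983 m and r is enclosed: Q_enc = ρ·(4π/3)(r³ − a³) = (2.78e-5)·(4π/3)·((0.122)³ − (0.0983)³) = 1.008×10^-7 C.
Gauss's law: E·4πr² = Q_enc/ε₀.
E = k|Q_enc|/r² = (8.99×10^9)(1.008×10^-7)/(0.122)² = 6.09e4 N/C.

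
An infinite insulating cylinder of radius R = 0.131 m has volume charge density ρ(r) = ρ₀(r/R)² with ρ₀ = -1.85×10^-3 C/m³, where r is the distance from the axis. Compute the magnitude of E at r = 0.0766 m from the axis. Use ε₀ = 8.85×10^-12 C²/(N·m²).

Take a coaxial cylindrical Gaussian surface of radius r = 0.0766 m and length L (r < R).
Integrating ρ over the cross-section to radius r: λ_enc = (2πρ₀/R²) ∫₀^r r'^3 dr' = 2πρ₀ r^4/(4·R²) = -5.83×10^-6 C/m.
Since E is radial and uniform over the curved surface, Φ = E·2πrL = Q_enc/ε₀ = λ_enc L/ε₀.
E = |λ_enc|/(2πε₀r) = (5.83×10^-6)/(2π·8.85×10^-12·0.0766) = 1.37e6 N/C.

|E| = 1.37×10^6 N/C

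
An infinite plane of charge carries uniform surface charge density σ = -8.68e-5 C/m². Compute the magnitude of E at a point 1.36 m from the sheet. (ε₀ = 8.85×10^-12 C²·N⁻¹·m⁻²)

By planar symmetry E is perpendicular to the sheet and uniform; use a Gaussian pillbox with flat faces of area A on each side of the sheet.
Flux Φ = 2EA and Q_enc = σA, so 2EA = σA/ε₀ ⇒ E = |σ|/(2ε₀), independent of distance.
E = |σ|/(2ε₀) = (8.68×10^-5)/(2·8.85×10^-12) = 4.90×10^6 N/C.

4.90×10^6 N/C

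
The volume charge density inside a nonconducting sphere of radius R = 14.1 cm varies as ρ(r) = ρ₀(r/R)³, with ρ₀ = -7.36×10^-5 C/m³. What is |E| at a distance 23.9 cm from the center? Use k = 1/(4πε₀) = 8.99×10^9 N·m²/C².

E ≈ 6.80e4 N/C

By spherical symmetry E is radial; choose a Gaussian sphere of radius r = 23.9 cm (r > R, all charge enclosed).
Q_enc = 4π ∫₀^R ρ₀(r'/R)^3 r'² dr' = 4πρ₀R³/6 = -4.321e-7 C.
By Gauss's law, ∮E·dA = E·4πr² = Q_enc/ε₀.
E = k|Q_enc|/r² = (8.99×10^9)(4.321×10^-7)/(0.239)² = 6.80×10^4 N/C.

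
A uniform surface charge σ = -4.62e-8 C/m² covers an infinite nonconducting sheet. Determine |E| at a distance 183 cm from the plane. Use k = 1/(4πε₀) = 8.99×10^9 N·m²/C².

E ≈ 2.61×10^3 V/m

Choose a cylindrical pillbox piercing the sheet, end faces (area A) parallel to it.
Flux Φ = 2EA and Q_enc = σA, so 2EA = σA/ε₀ ⇒ E = |σ|/(2ε₀), independent of distance.
E = 2πk|σ| = 2π(8.99×10^9)(4.62×10^-8) = 2.61×10^3 N/C.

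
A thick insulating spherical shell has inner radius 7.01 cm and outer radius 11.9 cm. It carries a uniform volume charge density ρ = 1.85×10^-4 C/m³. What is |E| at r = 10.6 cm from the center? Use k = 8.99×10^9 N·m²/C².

|E| = 5.25×10^5 N/C

By spherical symmetry E is radial; choose a Gaussian sphere of radius r = 10.6 cm (within the shell material, 7.01 cm < r < 11.9 cm).
Only the shell between 7.01 cm and r is enclosed: Q_enc = ρ·(4π/3)(r³ − a³) = (1.85e-4)·(4π/3)·((0.106)³ − (0.0701)³) = 6.56×10^-7 C.
Gauss's law: E·4πr² = Q_enc/ε₀.
E = k|Q_enc|/r² = (8.99×10^9)(6.56×10^-7)/(0.106)² = 5.25×10^5 N/C.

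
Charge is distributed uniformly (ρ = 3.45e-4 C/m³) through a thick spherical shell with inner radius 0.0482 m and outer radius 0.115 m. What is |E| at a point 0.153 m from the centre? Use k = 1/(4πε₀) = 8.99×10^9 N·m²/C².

Take a concentric spherical Gaussian surface of radius r = 0.153 m (r > 0.115 m, enclosing the whole shell).
Q_enc = ρ·(4π/3)(b³ − a³) = (3.45×10^-4)·(4π/3)·((0.115)³ − (0.0482)³) = 2.036×10^-6 C.
Gauss's law: E·4πr² = Q_enc/ε₀.
E = k|Q_enc|/r² = (8.99×10^9)(2.036×10^-6)/(0.153)² = 7.82×10^5 N/C.

|E| = 7.82e5 N/C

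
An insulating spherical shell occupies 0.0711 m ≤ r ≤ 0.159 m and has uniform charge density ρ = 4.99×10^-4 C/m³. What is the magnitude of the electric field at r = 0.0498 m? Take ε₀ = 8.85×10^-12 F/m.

Symmetry ⇒ E = E(r) r̂. Gaussian sphere of radius r = 0.0498 m (r < 0.0711 m, inside the empty cavity).
Q_enc = 0 (all charge lies at larger r); Gauss's law gives E = 0.

E = 0 (no enclosed charge)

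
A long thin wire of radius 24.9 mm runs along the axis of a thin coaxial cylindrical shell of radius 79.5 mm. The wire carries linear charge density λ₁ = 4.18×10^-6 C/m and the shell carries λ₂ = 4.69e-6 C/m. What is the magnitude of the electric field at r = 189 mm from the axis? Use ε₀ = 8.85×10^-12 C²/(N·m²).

Take a coaxial cylindrical Gaussian surface of radius r = 189 mm and length L (r > 79.5 mm, enclosing both).
λ_enc = λ₁ + λ₂ = (4.18×10^-6) + (4.69×10^-6) = 8.87×10^-6 C/m.
Applying ∮E·dA = Q_enc/ε₀ with the end caps contributing no flux:
E = |λ_enc|/(2πε₀r) = (8.87e-6)/(2π·8.85×10^-12·0.189) = 8.44e5 N/C.

E = 8.44×10^5 V/m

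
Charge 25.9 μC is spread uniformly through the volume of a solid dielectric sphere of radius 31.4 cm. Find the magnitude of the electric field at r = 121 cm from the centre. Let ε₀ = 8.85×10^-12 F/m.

Symmetry ⇒ E = E(r) r̂. Gaussian sphere of radius r = 121 cm (r > R, so the entire charge is enclosed).
Q_enc = 25.9 μC = 2.59×10^-5 C.
Applying ∮E·dA = Q_enc/ε₀ with Φ = E(4πr²):
E = |Q_enc|/(4πε₀r²) = (2.59×10^-5)/(4π·8.85×10^-12·(1.21)²) = 1.59×10^5 N/C.

1.59×10^5 N/C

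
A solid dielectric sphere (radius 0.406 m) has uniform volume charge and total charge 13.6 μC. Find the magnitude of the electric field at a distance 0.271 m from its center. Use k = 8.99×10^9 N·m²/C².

Use a concentric Gaussian sphere at r = 0.271 m (r < R).
Only the charge within r is enclosed: Q_enc = Q·(r/R)³ = (13.6 μC)·(0.271 m/0.406 m)³ = 4.045×10^-6 C.
Applying ∮E·dA = Q_enc/ε₀ with Φ = E(4πr²):
E = k|Q_enc|/r² = (8.99×10^9)(4.045×10^-6)/(0.271)² = 4.95×10^5 N/C.

4.95e5 V/m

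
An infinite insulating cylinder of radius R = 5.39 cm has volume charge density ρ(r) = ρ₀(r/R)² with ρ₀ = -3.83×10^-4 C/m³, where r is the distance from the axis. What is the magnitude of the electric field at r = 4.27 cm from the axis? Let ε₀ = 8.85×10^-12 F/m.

Coaxial Gaussian cylinder, radius r = 4.27 cm, length L (r < R).
λ_enc = ∫₀^r ρ(r')·2πr' dr' = (2πρ₀/R²)·r^4/4 = -6.884e-7 C/m.
By Gauss's law (flux through the curved wall only), E·2πrL = λ_enc L/ε₀.
E = |λ_enc|/(2πε₀r) = (6.884×10^-7)/(2π·8.85×10^-12·0.0427) = 2.90×10^5 N/C.

E = 2.90e5 N/C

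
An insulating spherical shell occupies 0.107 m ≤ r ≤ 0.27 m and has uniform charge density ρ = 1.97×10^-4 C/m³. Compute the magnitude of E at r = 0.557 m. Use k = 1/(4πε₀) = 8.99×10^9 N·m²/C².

|E| = 4.41×10^5 N/C

Take a concentric spherical Gaussian surface of radius r = 0.557 m (r > 0.27 m, enclosing the whole shell).
Q_enc = ρ·(4π/3)(b³ − a³) = (1.97×10^-4)·(4π/3)·((0.27)³ − (0.107)³) = 1.523×10^-5 C.
By Gauss's law, ∮E·dA = E·4πr² = Q_enc/ε₀.
E = k|Q_enc|/r² = (8.99×10^9)(1.523×10^-5)/(0.557)² = 4.41×10^5 N/C.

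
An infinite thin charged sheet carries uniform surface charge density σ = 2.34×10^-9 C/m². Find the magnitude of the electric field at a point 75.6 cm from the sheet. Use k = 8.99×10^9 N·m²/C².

The symmetry is planar: E is normal to the sheet and the same magnitude on both sides. Take a pillbox straddling the sheet with end-cap area A.
Flux Φ = 2EA and Q_enc = σA, so 2EA = σA/ε₀ ⇒ E = |σ|/(2ε₀), independent of distance.
E = 2πk|σ| = 2π(8.99×10^9)(2.34e-9) = 132 N/C.

E ≈ 132 N/C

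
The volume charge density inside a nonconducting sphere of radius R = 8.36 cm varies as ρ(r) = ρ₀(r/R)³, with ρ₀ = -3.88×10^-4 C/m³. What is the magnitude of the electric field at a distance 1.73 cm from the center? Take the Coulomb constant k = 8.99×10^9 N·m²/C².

|E| ≈ 1.12e3 N/C

By spherical symmetry E is radial; choose a Gaussian sphere of radius r = 1.73 cm (r < R).
Q_enc = ∫₀^r ρ(r')·4πr'² dr' = (4πρ₀/R³) ∫₀^r r'^5 dr' = 4πρ₀ r^6/(6·R³) = -3.729e-11 C.
Since E is radial and uniform over the Gaussian sphere, Φ = E·4πr² = Q_enc/ε₀.
E = k|Q_enc|/r² = (8.99×10^9)(3.729×10^-11)/(0.0173)² = 1.12×10^3 N/C.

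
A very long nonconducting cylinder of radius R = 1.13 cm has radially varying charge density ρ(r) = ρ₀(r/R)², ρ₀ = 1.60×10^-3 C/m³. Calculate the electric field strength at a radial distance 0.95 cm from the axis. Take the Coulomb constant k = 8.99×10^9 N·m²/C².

Coaxial Gaussian cylinder, radius r = 0.95 cm, length L (r < R).
λ_enc = ∫₀^r ρ(r')·2πr' dr' = (2πρ₀/R²)·r^4/4 = 1.603×10^-7 C/m.
By Gauss's law (flux through the curved wall only), E·2πrL = λ_enc L/ε₀.
E = 2k|λ_enc|/r = 2(8.99×10^9)(1.603×10^-7)/(0.0095) = 3.03×10^5 N/C.

3.03×10^5 V/m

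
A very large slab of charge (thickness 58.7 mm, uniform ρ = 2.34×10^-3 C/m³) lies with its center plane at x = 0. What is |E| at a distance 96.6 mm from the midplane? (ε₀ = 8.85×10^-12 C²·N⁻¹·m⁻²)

The point |x| = 96.6 mm lies outside the slab (half-thickness 0.02935 m). A symmetric pillbox spanning the full slab encloses Q_enc = ρ·d·A.
Flux = 2EA ⇒ E = |ρ|d/(2ε₀), independent of distance outside.
E = (2.34e-3)(0.0587)/(2·8.85×10^-12) = 7.76×10^6 N/C.

E = 7.76×10^6 V/m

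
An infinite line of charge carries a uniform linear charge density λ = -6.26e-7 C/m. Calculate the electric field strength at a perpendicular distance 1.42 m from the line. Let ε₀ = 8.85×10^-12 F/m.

Take a coaxial cylindrical Gaussian surface of radius r = 1.42 m and length L.
Q_enc = λL, so λ_enc = -6.26×10^-7 C/m.
By Gauss's law (flux through the curved wall only), E·2πrL = λ_enc L/ε₀.
E = |λ_enc|/(2πε₀r) = (6.26e-7)/(2π·8.85×10^-12·1.42) = 7.93×10^3 N/C.

E ≈ 7.93×10^3 V/m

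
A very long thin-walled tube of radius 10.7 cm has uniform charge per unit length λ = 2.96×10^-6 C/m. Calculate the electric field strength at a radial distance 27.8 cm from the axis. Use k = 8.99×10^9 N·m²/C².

E ≈ 1.91e5 N/C

Coaxial Gaussian cylinder, radius r = 27.8 cm, length L (r > 10.7 cm).
The full line charge is enclosed: λ_enc = 2.96×10^-6 C/m.
Gauss's law: E·2πrL = λ_enc L/ε₀.
E = 2k|λ_enc|/r = 2(8.99×10^9)(2.96e-6)/(0.278) = 1.91e5 N/C.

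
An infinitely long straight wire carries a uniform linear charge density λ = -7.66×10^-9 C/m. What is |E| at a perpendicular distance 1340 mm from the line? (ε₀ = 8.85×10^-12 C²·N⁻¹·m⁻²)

|E| = 103 N/C

Choose a coaxial cylinder of radius r = 1340 mm (arbitrary length L) as the Gaussian surface.
Q_enc = λL, so λ_enc = -7.66e-9 C/m.
By Gauss's law (flux through the curved wall only), E·2πrL = λ_enc L/ε₀.
E = |λ_enc|/(2πε₀r) = (7.66e-9)/(2π·8.85×10^-12·1.34) = 103 N/C.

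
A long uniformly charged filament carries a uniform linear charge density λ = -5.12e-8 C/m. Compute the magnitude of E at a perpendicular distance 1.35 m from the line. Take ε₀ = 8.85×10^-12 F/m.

Take a coaxial cylindrical Gaussian surface of radius r = 1.35 m and length L.
Q_enc = λL, so λ_enc = -5.12×10^-8 C/m.
Gauss's law: E·2πrL = λ_enc L/ε₀.
E = |λ_enc|/(2πε₀r) = (5.12e-8)/(2π·8.85×10^-12·1.35) = 682 N/C.

E ≈ 682 V/m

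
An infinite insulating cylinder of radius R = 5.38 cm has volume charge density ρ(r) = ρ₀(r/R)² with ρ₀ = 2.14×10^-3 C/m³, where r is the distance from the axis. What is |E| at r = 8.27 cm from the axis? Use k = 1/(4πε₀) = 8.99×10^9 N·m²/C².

|E| ≈ 2.12×10^6 N/C

Choose a coaxial cylinder of radius r = 8.27 cm (arbitrary length L) as the Gaussian surface (r > R, full charge per length enclosed).
λ_enc = 2π ∫₀^R ρ₀(r'/R)^2 r' dr' = 2πρ₀R²/4 = 9.73×10^-6 C/m.
By Gauss's law (flux through the curved wall only), E·2πrL = λ_enc L/ε₀.
E = 2k|λ_enc|/r = 2(8.99×10^9)(9.73e-6)/(0.0827) = 2.12×10^6 N/C.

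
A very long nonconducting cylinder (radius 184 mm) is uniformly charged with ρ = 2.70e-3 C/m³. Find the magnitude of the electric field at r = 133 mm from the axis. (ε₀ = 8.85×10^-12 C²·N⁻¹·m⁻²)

By cylindrical symmetry E is radial; use a coaxial Gaussian cylinder of radius 133 mm and length L (r < R).
Charge inside radius r per length L is ρ·πr²·L, so λ_enc = ρπr² = 1.50×10^-4 C/m.
Applying ∮E·dA = Q_enc/ε₀ with the end caps contributing no flux:
E = |λ_enc|/(2πε₀r) = (1.50e-4)/(2π·8.85×10^-12·0.133) = 2.03×10^7 N/C.

2.03×10^7 N/C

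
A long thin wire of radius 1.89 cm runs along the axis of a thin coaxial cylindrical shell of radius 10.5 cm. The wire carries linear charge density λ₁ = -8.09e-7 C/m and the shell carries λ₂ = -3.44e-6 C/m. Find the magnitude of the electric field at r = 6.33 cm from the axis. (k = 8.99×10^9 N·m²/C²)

Take a coaxial cylindrical Gaussian surface of radius r = 6.33 cm and length L (between the conductors, 1.89 cm < r < 10.5 cm).
The shell at 10.5 cm lies outside the Gaussian surface, so λ_enc = λ₁ = -8.09e-7 C/m.
Gauss's law: E·2πrL = λ_enc L/ε₀.
E = 2k|λ_enc|/r = 2(8.99×10^9)(8.09e-7)/(0.0633) = 2.30×10^5 N/C.

|E| = 2.30e5 V/m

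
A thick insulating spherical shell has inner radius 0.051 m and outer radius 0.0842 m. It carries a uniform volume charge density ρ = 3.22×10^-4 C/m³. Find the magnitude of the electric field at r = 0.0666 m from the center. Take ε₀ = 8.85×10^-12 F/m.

Use a concentric Gaussian sphere at r = 0.0666 m (within the shell material, 0.051 m < r < 0.0842 m).
Enclosed charge is the volume from a to r: Q_enc = (4π/3)ρ(r³ − a³) = 2.195×10^-7 C.
Gauss's law: E·4πr² = Q_enc/ε₀.
E = |Q_enc|/(4πε₀r²) = (2.195e-7)/(4π·8.85×10^-12·(0.0666)²) = 4.45e5 N/C.

E ≈ 4.45e5 N/C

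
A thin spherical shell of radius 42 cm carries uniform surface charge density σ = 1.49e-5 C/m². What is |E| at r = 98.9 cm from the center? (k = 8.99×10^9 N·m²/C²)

Symmetry ⇒ E = E(r) r̂. Gaussian sphere of radius r = 98.9 cm (r > 42 cm).
The entire shell is enclosed: Q_enc = σ·4πR² = (1.49×10^-5)·4π·(0.42)² = 3.303e-5 C.
Gauss's law: E·4πr² = Q_enc/ε₀.
E = k|Q_enc|/r² = (8.99×10^9)(3.303×10^-5)/(0.989)² = 3.04×10^5 N/C.

3.04×10^5 N/C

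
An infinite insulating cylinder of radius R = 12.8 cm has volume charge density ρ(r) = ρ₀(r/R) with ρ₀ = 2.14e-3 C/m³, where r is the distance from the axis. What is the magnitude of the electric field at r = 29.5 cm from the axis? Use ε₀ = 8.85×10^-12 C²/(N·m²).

Coaxial Gaussian cylinder, radius r = 29.5 cm, length L (r > R, full charge per length enclosed).
λ_enc = 2π ∫₀^R ρ₀(r'/R)^1 r' dr' = 2πρ₀R²/3 = 7.343×10^-5 C/m.
Gauss's law: E·2πrL = λ_enc L/ε₀.
E = |λ_enc|/(2πε₀r) = (7.343×10^-5)/(2π·8.85×10^-12·0.295) = 4.48×10^6 N/C.

|E| = 4.48×10^6 V/m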